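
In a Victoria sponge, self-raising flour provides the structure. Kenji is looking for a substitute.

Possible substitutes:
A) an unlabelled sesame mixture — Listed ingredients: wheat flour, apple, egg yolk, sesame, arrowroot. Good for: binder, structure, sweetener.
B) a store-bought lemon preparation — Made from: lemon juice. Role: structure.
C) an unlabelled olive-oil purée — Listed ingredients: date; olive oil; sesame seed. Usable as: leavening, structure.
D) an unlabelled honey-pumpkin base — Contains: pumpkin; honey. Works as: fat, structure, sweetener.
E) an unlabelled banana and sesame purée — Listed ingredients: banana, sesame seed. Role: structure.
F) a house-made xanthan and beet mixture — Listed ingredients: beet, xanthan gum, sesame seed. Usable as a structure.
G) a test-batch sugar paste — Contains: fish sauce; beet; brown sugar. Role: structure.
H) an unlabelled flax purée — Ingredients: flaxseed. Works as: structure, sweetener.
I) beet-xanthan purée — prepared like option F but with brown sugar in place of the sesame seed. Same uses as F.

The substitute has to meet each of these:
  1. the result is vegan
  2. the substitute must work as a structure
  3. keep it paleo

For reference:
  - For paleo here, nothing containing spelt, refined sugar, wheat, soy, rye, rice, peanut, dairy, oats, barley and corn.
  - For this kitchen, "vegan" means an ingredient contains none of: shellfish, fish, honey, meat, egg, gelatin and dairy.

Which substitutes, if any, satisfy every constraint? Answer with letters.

A: has wheat flour, so not paleo; has egg yolk, so not vegan — no
B: works as a structure, paleo, vegan — valid
C: vegan, paleo — OK
D: has honey, so not vegan — out
E: only sesame seed and banana; none excluded — valid
F: works as a structure, vegan, paleo — valid
G: has brown sugar, so not paleo; has fish sauce, so not vegan — no
H: vegan, paleo — keep
I: has brown sugar, so not paleo — reject

B, C, E, F, H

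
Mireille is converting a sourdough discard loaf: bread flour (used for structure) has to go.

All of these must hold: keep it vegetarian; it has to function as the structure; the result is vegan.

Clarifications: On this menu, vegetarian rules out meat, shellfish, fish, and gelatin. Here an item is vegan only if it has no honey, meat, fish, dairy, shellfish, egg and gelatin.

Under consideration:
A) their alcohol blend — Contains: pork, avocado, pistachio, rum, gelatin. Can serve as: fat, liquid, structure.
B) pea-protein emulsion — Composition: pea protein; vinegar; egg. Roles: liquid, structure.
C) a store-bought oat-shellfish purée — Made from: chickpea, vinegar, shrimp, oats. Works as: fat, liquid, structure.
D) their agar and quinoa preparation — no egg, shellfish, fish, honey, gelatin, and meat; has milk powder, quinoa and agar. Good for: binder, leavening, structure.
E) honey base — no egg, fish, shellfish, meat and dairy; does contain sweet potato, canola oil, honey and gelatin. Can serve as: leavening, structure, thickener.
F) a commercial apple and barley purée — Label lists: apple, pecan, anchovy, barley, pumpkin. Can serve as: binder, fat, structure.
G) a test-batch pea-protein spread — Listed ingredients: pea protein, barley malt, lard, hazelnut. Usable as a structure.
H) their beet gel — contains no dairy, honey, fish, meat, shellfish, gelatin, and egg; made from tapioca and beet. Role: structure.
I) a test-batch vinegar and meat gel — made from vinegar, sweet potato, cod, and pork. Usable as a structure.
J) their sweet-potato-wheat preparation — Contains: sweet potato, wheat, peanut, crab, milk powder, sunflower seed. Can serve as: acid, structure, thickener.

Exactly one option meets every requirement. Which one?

A: has gelatin, so not vegetarian; has gelatin, so not vegan — out
B: has egg, so not vegan — no
C: has shrimp, so not vegetarian; has shrimp, so not vegan — no
D: has milk powder, so not vegan — reject
E: has gelatin, so not vegetarian; has gelatin, so not vegan — no
F: has anchovy, so not vegetarian; has anchovy, so not vegan — out
G: has lard, so not vegetarian; has lard, so not vegan — out
H: vegetarian, vegan — keep
I: has cod, so not vegetarian; has cod, so not vegan — reject
J: has crab, so not vegetarian; has milk powder, so not vegan — out

H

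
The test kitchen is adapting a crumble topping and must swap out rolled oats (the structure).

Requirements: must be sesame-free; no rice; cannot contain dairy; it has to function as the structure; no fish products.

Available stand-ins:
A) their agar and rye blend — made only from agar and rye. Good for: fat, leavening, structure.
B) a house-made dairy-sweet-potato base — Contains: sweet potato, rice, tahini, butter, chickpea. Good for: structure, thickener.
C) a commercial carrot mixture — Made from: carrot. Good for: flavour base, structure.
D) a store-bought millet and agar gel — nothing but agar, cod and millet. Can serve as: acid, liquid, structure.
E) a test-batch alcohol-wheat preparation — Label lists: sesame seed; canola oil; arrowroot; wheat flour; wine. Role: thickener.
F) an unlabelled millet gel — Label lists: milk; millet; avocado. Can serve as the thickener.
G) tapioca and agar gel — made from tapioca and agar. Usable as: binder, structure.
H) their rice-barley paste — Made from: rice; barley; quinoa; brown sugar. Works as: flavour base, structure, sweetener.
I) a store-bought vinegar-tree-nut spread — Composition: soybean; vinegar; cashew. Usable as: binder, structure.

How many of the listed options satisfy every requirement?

4

A: nothing on the exclusion list — keep
B: has rice, so not rice-free; has tahini, so not sesame-free (and 1 more) — reject
C: every rule checks out — keep
D: has cod, so not fish-free — no
E: not usable as a structure; has sesame seed, so not sesame-free — reject
F: not usable as a structure; has milk, so not dairy-free — no
G: nothing on the exclusion list — valid
H: has rice, so not rice-free — out
I: nothing on the exclusion list — OK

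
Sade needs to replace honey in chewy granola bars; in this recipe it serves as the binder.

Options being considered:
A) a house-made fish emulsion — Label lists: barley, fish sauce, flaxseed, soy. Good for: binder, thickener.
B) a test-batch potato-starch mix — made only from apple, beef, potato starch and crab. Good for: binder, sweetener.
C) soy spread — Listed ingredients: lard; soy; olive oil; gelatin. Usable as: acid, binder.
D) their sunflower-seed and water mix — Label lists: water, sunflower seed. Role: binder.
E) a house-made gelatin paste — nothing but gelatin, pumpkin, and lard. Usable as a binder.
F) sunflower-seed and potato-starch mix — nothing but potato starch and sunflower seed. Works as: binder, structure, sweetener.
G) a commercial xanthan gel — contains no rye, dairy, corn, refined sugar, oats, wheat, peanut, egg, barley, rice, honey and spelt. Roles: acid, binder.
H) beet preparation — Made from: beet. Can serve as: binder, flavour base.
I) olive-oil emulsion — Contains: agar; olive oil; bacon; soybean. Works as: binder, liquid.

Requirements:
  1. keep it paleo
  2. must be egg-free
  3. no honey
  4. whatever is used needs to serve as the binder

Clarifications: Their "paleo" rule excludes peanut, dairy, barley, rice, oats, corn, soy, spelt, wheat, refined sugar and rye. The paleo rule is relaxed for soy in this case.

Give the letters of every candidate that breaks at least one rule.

A: has barley, so not paleo — reject
B: nothing on the exclusion list — valid
C: soy is permitted under the paleo carve-out; nothing else excluded — keep
D: only sunflower seed and water; none excluded — keep
E: paleo, no egg — keep
F: no honey, paleo — valid
G: nothing on the exclusion list — OK
H: only beet; none excluded — valid
I: soy is permitted under the paleo carve-out; nothing else excluded — OK

A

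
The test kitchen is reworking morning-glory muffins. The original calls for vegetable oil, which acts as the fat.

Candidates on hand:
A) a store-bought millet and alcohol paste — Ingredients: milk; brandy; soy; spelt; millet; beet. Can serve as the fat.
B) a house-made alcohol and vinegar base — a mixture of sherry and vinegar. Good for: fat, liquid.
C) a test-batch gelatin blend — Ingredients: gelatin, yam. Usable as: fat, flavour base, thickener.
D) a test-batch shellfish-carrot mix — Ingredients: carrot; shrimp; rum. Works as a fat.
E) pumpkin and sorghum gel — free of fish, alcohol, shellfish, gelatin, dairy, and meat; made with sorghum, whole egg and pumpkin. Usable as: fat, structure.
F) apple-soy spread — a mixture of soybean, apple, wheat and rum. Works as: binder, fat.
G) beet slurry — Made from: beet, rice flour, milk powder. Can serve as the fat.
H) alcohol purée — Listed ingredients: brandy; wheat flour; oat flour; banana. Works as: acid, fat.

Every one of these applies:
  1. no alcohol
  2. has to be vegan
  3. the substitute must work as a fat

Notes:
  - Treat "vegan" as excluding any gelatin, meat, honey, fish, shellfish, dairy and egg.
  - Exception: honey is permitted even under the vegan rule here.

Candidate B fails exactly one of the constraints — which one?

usable as a fat: satisfied
vegan: satisfied
alcohol-free: has sherry — fails

alcohol-free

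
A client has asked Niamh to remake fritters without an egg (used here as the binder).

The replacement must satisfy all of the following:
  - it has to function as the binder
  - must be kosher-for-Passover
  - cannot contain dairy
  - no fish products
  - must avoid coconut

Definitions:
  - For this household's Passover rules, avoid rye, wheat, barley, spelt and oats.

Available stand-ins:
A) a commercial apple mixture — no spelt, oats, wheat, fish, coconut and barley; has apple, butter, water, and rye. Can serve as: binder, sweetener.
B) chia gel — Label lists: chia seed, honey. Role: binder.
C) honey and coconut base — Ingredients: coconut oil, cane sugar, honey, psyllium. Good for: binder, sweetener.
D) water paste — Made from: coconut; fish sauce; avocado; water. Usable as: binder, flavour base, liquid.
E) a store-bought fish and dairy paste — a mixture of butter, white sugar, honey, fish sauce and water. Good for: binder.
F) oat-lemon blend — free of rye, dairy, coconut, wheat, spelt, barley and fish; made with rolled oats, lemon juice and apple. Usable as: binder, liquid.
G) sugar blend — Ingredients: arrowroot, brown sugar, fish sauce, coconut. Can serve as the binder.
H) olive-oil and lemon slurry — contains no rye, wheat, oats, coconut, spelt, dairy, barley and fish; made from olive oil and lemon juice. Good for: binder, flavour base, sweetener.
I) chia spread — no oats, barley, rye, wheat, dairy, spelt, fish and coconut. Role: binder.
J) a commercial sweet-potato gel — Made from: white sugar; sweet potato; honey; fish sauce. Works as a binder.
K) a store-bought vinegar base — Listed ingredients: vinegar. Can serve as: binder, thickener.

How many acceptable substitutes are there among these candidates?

4

A: has rye, so not kosher-for-Passover; has butter, so not dairy-free — no
B: works as a binder, no fish, kosher-for-Passover — keep
C: has coconut oil, so not coconut-free — no
D: has coconut, so not coconut-free; has fish sauce, so not fish-free — no
E: has fish sauce, so not fish-free; has butter, so not dairy-free — no
F: has rolled oats, so not kosher-for-Passover — out
G: has coconut, so not coconut-free; has fish sauce, so not fish-free — no
H: works as a binder, no dairy, no fish — valid
I: no dairy, kosher-for-Passover — OK
J: has fish sauce, so not fish-free — out
K: works as a binder, kosher-for-Passover, no dairy — valid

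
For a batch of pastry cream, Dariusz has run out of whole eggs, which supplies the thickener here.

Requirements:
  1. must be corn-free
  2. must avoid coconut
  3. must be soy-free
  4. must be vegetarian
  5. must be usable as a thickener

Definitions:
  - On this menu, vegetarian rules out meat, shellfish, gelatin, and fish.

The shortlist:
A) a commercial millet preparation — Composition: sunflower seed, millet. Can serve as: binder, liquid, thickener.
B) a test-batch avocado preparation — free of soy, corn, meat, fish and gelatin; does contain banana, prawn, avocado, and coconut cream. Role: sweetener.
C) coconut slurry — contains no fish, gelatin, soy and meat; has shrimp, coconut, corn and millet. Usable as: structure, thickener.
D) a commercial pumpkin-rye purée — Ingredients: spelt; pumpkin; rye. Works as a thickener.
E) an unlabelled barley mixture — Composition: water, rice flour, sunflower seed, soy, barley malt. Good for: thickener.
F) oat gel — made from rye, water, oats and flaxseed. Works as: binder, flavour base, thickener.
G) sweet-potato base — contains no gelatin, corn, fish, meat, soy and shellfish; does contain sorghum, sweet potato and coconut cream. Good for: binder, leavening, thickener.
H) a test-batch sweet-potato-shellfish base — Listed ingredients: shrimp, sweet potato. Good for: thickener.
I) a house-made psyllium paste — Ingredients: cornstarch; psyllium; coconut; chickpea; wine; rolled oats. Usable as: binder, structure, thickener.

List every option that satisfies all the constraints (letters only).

A: nothing on the exclusion list — OK
B: not usable as a thickener; has prawn, so not vegetarian (and 1 more) — reject
C: has shrimp, so not vegetarian; has corn, so not corn-free (and 1 more) — no
D: no corn, no soy — OK
E: has soy, so not soy-free — out
F: works as a thickener, no coconut, no soy — OK
G: has coconut cream, so not coconut-free — no
H: has shrimp, so not vegetarian — no
I: has cornstarch, so not corn-free; has coconut, so not coconut-free — no

A, D, F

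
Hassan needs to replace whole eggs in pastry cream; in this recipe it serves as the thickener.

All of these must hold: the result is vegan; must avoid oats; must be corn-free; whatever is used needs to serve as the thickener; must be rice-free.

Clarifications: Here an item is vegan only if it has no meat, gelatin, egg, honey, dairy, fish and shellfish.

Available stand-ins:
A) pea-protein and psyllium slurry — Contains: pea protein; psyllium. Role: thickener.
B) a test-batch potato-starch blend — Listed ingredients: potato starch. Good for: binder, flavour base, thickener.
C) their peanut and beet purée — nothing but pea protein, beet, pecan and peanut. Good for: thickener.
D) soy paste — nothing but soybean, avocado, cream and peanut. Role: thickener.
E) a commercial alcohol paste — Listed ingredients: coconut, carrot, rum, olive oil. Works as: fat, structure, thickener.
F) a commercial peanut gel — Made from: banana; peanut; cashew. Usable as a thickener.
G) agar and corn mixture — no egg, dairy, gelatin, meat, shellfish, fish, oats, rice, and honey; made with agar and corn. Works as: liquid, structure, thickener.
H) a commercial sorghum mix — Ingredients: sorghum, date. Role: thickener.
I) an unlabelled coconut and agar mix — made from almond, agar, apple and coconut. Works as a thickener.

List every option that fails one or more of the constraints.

D, G

A: only psyllium and pea protein; none excluded — keep
B: only potato starch; none excluded — valid
C: works as a thickener, no corn, no oats — valid
D: has cream, so not vegan — reject
E: vegan, no rice — keep
F: no oats, vegan — valid
G: has corn, so not corn-free — reject
H: works as a thickener, vegan, no corn — keep
I: nothing on the exclusion list — OK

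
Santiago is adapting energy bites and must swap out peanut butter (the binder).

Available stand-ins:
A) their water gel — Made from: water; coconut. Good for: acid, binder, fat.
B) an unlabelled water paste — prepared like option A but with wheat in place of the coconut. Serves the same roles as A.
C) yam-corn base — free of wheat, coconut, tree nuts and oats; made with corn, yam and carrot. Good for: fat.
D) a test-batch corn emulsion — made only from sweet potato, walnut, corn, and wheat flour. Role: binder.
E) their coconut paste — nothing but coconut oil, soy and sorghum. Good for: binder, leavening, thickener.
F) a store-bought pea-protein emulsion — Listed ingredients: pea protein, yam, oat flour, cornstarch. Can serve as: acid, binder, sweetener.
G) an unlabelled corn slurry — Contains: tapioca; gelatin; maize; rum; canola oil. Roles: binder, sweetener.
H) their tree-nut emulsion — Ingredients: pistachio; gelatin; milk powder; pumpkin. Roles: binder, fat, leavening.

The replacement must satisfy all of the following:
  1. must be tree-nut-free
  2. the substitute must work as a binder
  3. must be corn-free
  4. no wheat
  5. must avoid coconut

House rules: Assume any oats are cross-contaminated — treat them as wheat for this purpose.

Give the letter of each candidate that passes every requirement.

none

A: has coconut, so not coconut-free — reject
B: has wheat, so not wheat-free — no
C: not usable as a binder; has corn, so not corn-free — reject
D: has wheat flour, so not wheat-free; has corn, so not corn-free (and 1 more) — no
E: has coconut oil, so not coconut-free — out
F: has oat flour, so not wheat-free; has cornstarch, so not corn-free — out
G: has maize, so not corn-free — no
H: has pistachio, so not tree-nut-free — reject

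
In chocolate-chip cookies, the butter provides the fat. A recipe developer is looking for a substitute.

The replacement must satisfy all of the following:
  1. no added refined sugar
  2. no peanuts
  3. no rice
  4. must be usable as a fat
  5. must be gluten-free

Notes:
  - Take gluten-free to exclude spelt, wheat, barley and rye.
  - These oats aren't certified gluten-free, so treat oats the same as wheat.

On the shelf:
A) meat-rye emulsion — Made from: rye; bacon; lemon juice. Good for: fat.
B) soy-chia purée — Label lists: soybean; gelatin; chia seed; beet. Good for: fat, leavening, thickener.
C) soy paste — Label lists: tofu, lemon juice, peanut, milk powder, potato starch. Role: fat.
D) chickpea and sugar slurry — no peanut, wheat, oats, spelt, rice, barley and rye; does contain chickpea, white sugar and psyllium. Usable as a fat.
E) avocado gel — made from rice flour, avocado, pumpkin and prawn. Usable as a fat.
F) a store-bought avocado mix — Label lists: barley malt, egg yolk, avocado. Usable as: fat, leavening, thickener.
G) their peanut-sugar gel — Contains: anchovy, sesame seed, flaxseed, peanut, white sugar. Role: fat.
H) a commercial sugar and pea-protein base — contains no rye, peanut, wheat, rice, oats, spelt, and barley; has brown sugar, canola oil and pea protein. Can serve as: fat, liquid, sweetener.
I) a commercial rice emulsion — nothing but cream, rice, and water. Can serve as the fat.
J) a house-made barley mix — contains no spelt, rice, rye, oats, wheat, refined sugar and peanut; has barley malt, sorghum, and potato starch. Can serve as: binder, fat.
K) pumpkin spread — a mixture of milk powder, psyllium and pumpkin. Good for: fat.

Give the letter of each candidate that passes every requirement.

A: has rye, so not gluten-free — no
B: gelatin and soybean etc. — none of it excluded — keep
C: has peanut, so not peanut-free — no
D: has white sugar, so not no-added-sugar — reject
E: has rice flour, so not rice-free — out
F: has barley malt, so not gluten-free — reject
G: has peanut, so not peanut-free; has white sugar, so not no-added-sugar — out
H: has brown sugar, so not no-added-sugar — no
I: has rice, so not rice-free — out
J: has barley malt, so not gluten-free — reject
K: works as a fat, no rice, no refined sugar — OK

B, K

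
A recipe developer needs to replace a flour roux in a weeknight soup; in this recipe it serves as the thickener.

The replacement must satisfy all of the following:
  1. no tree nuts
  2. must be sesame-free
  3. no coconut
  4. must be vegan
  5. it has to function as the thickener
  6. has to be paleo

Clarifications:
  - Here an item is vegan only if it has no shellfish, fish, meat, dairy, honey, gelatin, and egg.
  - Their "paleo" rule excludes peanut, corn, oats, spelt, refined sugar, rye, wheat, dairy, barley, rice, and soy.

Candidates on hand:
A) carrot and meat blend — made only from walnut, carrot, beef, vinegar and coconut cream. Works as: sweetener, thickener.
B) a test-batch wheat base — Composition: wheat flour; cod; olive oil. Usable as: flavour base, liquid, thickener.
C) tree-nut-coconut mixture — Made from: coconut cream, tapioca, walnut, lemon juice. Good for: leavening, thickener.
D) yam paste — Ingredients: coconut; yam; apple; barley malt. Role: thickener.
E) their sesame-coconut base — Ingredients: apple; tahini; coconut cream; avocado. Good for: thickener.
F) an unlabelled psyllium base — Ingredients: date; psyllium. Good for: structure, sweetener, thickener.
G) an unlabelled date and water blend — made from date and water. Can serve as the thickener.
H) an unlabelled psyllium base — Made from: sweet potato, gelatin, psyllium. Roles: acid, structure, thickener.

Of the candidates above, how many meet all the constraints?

A: has beef, so not vegan; has walnut, so not tree-nut-free (and 1 more) — no
B: has cod, so not vegan; has wheat flour, so not paleo — no
C: has walnut, so not tree-nut-free; has coconut cream, so not coconut-free — no
D: has barley malt, so not paleo; has coconut, so not coconut-free — reject
E: has coconut cream, so not coconut-free; has tahini, so not sesame-free — no
F: only psyllium and date; none excluded — valid
G: nothing on the exclusion list — keep
H: has gelatin, so not vegan — out

2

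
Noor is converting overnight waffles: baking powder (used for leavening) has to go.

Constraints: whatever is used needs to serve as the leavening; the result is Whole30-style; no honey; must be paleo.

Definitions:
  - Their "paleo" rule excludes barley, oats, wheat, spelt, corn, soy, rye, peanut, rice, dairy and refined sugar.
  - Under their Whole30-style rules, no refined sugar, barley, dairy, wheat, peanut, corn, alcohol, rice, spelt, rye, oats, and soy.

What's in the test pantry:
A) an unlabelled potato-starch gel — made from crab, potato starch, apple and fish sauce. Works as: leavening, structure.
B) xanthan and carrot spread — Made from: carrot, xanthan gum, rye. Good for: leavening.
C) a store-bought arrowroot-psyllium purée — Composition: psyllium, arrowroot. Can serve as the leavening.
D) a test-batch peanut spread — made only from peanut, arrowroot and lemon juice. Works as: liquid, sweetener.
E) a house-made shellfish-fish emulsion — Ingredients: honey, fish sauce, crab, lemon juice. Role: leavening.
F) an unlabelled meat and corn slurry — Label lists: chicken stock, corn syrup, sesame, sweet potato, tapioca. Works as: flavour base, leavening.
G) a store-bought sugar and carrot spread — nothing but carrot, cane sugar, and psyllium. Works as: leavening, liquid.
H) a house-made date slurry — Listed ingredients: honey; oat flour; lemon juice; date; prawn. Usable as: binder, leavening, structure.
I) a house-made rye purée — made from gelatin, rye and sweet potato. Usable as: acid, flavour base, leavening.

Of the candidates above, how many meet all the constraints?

A: every rule checks out — keep
B: has rye, so not paleo; has rye, so not Whole30-style — reject
C: nothing on the exclusion list — valid
D: not usable as a leavening; has peanut, so not paleo (and 1 more) — out
E: has honey, so not honey-free — no
F: has corn syrup, so not paleo; has corn syrup, so not Whole30-style — reject
G: has cane sugar, so not paleo; has cane sugar, so not Whole30-style — out
H: has oat flour, so not paleo; has oat flour, so not Whole30-style (and 1 more) — reject
I: has rye, so not paleo; has rye, so not Whole30-style — reject

2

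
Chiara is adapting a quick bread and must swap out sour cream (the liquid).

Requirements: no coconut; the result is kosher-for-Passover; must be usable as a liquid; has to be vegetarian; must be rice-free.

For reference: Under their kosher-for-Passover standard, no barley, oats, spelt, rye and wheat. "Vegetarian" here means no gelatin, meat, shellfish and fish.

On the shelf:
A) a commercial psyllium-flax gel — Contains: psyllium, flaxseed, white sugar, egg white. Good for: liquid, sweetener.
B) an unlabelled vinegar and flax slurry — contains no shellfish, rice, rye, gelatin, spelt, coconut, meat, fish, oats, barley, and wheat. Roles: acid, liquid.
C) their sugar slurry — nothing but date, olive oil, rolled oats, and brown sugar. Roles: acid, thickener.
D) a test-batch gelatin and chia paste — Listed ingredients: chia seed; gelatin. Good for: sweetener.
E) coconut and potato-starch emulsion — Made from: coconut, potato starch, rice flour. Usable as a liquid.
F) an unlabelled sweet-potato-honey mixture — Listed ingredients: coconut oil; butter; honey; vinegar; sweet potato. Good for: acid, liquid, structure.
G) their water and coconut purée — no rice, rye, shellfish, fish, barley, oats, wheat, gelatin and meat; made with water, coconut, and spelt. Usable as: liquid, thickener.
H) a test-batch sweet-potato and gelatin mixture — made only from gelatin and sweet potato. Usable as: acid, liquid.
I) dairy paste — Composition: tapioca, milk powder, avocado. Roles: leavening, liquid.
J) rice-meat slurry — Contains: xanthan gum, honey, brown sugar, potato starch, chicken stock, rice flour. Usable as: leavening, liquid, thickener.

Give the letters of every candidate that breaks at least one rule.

C, D, E, F, G, H, J

A: egg white and white sugar etc. — none of it excluded — keep
B: every rule checks out — valid
C: not usable as a liquid; has rolled oats, so not kosher-for-Passover — reject
D: not usable as a liquid; has gelatin, so not vegetarian — out
E: has rice flour, so not rice-free; has coconut, so not coconut-free — reject
F: has coconut oil, so not coconut-free — no
G: has spelt, so not kosher-for-Passover; has coconut, so not coconut-free — no
H: has gelatin, so not vegetarian — no
I: no coconut, no rice — OK
J: has chicken stock, so not vegetarian; has rice flour, so not rice-free — no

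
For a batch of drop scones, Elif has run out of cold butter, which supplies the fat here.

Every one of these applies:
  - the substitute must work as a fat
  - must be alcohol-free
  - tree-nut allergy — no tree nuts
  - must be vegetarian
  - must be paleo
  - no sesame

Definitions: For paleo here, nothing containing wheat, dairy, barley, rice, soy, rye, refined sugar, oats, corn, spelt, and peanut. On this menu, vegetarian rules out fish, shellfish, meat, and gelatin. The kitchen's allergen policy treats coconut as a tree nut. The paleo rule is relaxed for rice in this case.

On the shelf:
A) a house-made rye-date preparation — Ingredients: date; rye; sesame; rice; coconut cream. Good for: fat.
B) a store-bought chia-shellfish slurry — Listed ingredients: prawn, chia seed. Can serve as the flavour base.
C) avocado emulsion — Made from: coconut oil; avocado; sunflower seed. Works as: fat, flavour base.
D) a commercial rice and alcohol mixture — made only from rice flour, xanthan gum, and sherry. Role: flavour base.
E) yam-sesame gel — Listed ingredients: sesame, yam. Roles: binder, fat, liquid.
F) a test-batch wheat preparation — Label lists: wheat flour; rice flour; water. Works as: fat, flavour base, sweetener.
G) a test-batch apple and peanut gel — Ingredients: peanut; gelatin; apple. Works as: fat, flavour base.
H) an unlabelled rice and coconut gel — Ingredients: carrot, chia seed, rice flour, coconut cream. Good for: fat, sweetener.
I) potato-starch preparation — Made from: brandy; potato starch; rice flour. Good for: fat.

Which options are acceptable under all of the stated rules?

A: has rye, so not paleo; has coconut cream, so not tree-nut-free (and 1 more) — no
B: not usable as a fat; has prawn, so not vegetarian — no
C: has coconut oil, so not tree-nut-free — reject
D: not usable as a fat; has sherry, so not alcohol-free — reject
E: has sesame, so not sesame-free — reject
F: has wheat flour, so not paleo — out
G: has peanut, so not paleo; has gelatin, so not vegetarian — no
H: has coconut cream, so not tree-nut-free — out
I: has brandy, so not alcohol-free — out

none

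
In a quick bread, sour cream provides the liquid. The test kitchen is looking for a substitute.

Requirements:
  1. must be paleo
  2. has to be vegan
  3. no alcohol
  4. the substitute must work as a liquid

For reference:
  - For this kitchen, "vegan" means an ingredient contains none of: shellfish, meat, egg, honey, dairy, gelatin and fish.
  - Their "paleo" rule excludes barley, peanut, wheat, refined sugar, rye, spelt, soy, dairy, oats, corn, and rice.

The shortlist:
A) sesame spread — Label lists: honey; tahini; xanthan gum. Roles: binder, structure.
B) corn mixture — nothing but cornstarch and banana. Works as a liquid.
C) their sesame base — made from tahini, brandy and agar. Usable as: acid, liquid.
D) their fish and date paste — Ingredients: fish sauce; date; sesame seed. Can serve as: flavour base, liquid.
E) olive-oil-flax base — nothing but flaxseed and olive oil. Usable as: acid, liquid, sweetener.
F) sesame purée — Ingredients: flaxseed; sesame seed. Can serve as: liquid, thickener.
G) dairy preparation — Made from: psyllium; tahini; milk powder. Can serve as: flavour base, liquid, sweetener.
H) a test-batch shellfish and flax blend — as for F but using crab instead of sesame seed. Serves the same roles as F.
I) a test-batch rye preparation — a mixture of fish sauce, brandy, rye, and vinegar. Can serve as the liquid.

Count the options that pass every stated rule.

2

A: not usable as a liquid; has honey, so not vegan — no
B: has cornstarch, so not paleo — reject
C: has brandy, so not alcohol-free — no
D: has fish sauce, so not vegan — out
E: only olive oil and flaxseed; none excluded — valid
F: all constraints satisfied — keep
G: has milk powder, so not vegan; has milk powder, so not paleo — no
H: has crab, so not vegan — reject
I: has fish sauce, so not vegan; has rye, so not paleo (and 1 more) — no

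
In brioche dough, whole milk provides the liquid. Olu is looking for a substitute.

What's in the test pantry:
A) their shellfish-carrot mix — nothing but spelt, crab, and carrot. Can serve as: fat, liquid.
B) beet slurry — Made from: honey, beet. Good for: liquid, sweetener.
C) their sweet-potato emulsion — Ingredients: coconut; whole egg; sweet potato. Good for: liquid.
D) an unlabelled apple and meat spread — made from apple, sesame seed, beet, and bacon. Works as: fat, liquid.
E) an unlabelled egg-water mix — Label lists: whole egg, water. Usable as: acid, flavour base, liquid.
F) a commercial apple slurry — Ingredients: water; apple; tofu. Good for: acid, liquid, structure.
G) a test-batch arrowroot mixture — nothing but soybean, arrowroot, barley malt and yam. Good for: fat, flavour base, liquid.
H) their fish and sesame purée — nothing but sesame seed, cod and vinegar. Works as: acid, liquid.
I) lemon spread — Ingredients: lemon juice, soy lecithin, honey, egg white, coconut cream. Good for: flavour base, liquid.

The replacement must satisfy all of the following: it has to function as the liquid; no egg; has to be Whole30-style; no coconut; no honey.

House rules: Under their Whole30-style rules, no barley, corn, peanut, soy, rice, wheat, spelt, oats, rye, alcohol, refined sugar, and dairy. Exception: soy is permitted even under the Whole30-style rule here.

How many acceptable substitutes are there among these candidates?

A: has spelt, so not Whole30-style — out
B: has honey, so not honey-free — no
C: has coconut, so not coconut-free; has whole egg, so not egg-free — out
D: bacon and sesame seed etc. — none of it excluded — OK
E: has whole egg, so not egg-free — out
F: soy is permitted under the Whole30-style carve-out; nothing else excluded — OK
G: has barley malt, so not Whole30-style — reject
H: no honey, no egg — valid
I: has honey, so not honey-free; has coconut cream, so not coconut-free (and 1 more) — reject

3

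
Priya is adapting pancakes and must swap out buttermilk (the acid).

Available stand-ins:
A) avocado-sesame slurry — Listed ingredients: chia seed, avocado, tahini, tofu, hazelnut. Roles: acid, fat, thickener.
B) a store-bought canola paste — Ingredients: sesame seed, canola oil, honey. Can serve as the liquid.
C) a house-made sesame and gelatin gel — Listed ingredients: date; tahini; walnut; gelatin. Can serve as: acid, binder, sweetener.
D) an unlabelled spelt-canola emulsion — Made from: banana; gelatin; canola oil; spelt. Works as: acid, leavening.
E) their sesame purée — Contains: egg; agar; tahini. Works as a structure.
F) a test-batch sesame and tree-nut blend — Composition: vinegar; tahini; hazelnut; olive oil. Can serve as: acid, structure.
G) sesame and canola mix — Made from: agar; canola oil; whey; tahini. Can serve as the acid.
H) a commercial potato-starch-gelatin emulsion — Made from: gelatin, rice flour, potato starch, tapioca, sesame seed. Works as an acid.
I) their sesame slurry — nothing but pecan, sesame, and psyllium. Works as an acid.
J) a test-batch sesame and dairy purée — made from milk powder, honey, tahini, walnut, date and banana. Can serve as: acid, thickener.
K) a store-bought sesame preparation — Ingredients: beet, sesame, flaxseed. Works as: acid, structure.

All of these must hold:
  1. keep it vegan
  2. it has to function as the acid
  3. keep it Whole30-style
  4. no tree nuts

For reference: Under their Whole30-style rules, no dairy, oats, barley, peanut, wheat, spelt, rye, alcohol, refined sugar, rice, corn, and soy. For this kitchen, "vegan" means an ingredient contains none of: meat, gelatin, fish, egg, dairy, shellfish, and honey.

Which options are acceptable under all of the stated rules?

K

A: has tofu, so not Whole30-style; has hazelnut, so not tree-nut-free — reject
B: not usable as an acid; has honey, so not vegan — no
C: has gelatin, so not vegan; has walnut, so not tree-nut-free — no
D: has spelt, so not Whole30-style; has gelatin, so not vegan — reject
E: not usable as an acid; has egg, so not vegan — no
F: has hazelnut, so not tree-nut-free — out
G: has whey, so not Whole30-style; has whey, so not vegan — reject
H: has rice flour, so not Whole30-style; has gelatin, so not vegan — out
I: has pecan, so not tree-nut-free — reject
J: has milk powder, so not Whole30-style; has milk powder, so not vegan (and 1 more) — reject
K: every rule checks out — OK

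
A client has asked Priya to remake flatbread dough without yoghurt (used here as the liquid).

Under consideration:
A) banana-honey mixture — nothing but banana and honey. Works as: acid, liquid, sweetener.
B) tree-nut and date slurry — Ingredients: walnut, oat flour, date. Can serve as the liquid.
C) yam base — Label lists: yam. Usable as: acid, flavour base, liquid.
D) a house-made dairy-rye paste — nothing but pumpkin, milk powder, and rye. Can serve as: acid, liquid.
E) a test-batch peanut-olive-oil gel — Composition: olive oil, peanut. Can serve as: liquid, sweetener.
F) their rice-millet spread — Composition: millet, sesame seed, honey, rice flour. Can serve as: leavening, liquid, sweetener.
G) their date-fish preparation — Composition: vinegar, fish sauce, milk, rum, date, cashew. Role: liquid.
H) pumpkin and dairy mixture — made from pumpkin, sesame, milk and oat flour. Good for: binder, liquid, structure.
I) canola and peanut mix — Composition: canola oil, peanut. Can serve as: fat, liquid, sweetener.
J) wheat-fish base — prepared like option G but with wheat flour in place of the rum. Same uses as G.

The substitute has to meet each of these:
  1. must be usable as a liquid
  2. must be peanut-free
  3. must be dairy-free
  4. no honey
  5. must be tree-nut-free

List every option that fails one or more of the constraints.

A, B, D, E, F, G, H, I, J

A: has honey, so not honey-free — reject
B: has walnut, so not tree-nut-free — no
C: no peanut, no honey — valid
D: has milk powder, so not dairy-free — no
E: has peanut, so not peanut-free — out
F: has honey, so not honey-free — no
G: has cashew, so not tree-nut-free; has milk, so not dairy-free — no
H: has milk, so not dairy-free — out
I: has peanut, so not peanut-free — reject
J: has cashew, so not tree-nut-free; has milk, so not dairy-free — no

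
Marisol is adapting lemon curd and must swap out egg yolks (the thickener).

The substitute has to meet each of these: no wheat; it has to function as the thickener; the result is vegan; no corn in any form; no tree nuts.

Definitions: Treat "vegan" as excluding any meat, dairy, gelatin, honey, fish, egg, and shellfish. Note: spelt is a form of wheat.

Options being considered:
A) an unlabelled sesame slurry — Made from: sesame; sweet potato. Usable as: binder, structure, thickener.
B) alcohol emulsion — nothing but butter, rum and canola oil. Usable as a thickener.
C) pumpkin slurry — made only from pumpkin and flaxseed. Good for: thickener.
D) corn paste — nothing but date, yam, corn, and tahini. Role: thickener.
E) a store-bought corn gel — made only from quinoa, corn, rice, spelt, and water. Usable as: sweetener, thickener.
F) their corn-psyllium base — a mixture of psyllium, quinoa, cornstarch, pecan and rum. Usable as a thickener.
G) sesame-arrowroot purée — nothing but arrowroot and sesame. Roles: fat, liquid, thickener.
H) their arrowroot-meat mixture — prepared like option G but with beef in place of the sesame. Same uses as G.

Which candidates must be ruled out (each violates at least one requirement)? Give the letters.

B, D, E, F, H

A: only sesame and sweet potato; none excluded — valid
B: has butter, so not vegan — no
C: wheat-free, no tree nuts — OK
D: has corn, so not corn-free — reject
E: has corn, so not corn-free; has spelt, so not wheat-free — reject
F: has cornstarch, so not corn-free; has pecan, so not tree-nut-free — reject
G: vegan, no tree nuts — OK
H: has beef, so not vegan — reject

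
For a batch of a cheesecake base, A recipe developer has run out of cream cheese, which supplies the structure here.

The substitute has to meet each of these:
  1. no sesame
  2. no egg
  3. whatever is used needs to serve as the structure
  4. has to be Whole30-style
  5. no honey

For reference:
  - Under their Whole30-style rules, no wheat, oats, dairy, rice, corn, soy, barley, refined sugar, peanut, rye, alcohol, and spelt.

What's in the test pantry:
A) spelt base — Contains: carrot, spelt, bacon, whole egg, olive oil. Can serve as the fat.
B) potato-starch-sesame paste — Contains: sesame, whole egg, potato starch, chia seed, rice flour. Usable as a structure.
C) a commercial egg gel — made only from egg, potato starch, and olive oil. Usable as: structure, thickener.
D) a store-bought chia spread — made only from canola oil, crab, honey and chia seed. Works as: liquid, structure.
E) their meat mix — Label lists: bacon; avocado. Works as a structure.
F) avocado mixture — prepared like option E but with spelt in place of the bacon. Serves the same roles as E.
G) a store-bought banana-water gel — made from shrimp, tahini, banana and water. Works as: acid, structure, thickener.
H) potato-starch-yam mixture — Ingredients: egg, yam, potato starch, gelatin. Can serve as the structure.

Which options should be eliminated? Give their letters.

A: not usable as a structure; has spelt, so not Whole30-style (and 1 more) — out
B: has rice flour, so not Whole30-style; has sesame, so not sesame-free (and 1 more) — reject
C: has egg, so not egg-free — no
D: has honey, so not honey-free — reject
E: works as a structure, Whole30-style, no sesame — valid
F: has spelt, so not Whole30-style — out
G: has tahini, so not sesame-free — no
H: has egg, so not egg-free — out

A, B, C, D, F, G, H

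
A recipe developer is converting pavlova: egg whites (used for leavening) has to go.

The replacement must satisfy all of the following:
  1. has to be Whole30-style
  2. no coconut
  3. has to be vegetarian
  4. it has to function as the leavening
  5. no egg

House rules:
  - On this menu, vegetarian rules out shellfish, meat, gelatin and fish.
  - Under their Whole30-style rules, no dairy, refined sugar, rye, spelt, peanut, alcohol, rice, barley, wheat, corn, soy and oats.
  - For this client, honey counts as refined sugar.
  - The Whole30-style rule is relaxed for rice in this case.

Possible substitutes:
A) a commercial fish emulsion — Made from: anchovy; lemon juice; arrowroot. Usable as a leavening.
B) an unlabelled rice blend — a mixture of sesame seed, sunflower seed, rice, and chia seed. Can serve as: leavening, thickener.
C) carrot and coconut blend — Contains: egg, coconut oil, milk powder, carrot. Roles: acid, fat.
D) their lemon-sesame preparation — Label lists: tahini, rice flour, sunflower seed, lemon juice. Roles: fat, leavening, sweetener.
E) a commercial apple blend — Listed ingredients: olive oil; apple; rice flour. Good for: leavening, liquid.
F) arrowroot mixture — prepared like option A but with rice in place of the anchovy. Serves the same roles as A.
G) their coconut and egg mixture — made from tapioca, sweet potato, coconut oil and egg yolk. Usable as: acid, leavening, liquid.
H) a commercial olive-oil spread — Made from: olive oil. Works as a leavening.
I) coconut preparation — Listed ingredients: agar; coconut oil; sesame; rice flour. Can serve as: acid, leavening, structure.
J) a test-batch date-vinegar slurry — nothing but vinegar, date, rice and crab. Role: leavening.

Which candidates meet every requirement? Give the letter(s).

A: has anchovy, so not vegetarian — out
B: rice is permitted under the Whole30-style carve-out; nothing else excluded — OK
C: not usable as a leavening; has milk powder, so not Whole30-style (and 2 more) — no
D: rice is permitted under the Whole30-style carve-out; nothing else excluded — keep
E: rice is permitted under the Whole30-style carve-out; nothing else excluded — valid
F: rice is permitted under the Whole30-style carve-out; nothing else excluded — keep
G: has egg yolk, so not egg-free; has coconut oil, so not coconut-free — out
H: only olive oil; none excluded — keep
I: has coconut oil, so not coconut-free — out
J: has crab, so not vegetarian — no

B, D, E, F, H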